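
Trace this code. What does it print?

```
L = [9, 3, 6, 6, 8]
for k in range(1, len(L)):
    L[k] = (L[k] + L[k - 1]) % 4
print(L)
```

[9, 0, 2, 0, 0]

k=1: L[1] = (3+9)%4 = 0 → [9, 0, 6, 6, 8]
k=2: L[2] = (6+0)%4 = 2 → [9, 0, 2, 6, 8]
k=3: L[3] = (6+2)%4 = 0 → [9, 0, 2, 0, 8]
k=4: L[4] = (8+0)%4 = 0 → [9, 0, 2, 0, 0]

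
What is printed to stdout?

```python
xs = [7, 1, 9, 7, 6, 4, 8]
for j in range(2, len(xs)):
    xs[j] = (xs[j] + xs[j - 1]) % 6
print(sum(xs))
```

30

j=2: xs[2] = (9+1)%6 = 4 → [7, 1, 4, 7, 6, 4, 8]
j=3: xs[3] = (7+4)%6 = 5 → [7, 1, 4, 5, 6, 4, 8]
j=4: xs[4] = (6+5)%6 = 5 → [7, 1, 4, 5, 5, 4, 8]
j=5: xs[5] = (4+5)%6 = 3 → [7, 1, 4, 5, 5, 3, 8]
j=6: xs[6] = (8+3)%6 = 5 → [7, 1, 4, 5, 5, 3, 5]
sum = 30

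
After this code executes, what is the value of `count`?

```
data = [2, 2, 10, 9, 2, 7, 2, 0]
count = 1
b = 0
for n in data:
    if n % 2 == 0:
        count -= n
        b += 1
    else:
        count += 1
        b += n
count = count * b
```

-330

n=2: even, count = 1-2 = -1; b=1
n=2: even, count = (-1)-2 = -3; b=2
n=10: even, count = (-3)-10 = -13; b=3
n=9: not even, count = (-13)+1 = -12; b=12
n=2: even, count = (-12)-2 = -14; b=13
n=7: not even, count = (-14)+1 = -13; b=20
n=2: even, count = (-13)-2 = -15; b=21
n=0: even, count = (-15)-0 = -15; b=22
count*b = (-15)*22 = -330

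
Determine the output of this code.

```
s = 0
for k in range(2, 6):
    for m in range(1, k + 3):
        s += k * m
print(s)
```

289

k=2,m=1: s = 0+2 = 2
k=2,m=2: s = 2+4 = 6
k=2,m=3: s = 6+6 = 12
k=2,m=4: s = 12+8 = 20
k=3,m=1: s = 20+3 = 23
k=3,m=2: s = 23+6 = 29
k=3,m=3: s = 29+9 = 38
k=3,m=4: s = 38+12 = 50
k=3,m=5: s = 50+15 = 65
k=4,m=1: s = 65+4 = 69
k=4,m=2: s = 69+8 = 77
k=4,m=3: s = 77+12 = 89
k=4,m=4: s = 89+16 = 105
k=4,m=5: s = 105+20 = 125
k=4,m=6: s = 125+24 = 149
k=5,m=1: s = 149+5 = 154
k=5,m=2: s = 154+10 = 164
k=5,m=3: s = 164+15 = 179
k=5,m=4: s = 179+20 = 199
k=5,m=5: s = 199+25 = 224
k=5,m=6: s = 224+30 = 254
k=5,m=7: s = 254+35 = 289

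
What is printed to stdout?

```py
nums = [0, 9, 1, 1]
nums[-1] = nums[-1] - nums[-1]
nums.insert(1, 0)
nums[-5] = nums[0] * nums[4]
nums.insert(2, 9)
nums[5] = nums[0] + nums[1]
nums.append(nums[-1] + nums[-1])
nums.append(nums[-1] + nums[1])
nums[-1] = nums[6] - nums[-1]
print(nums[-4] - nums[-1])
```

nums[-1] = nums[-1]-nums[-1] = 1-1 = 0 → [0, 9, 1, 0]
insert 0 at 1 → [0, 0, 9, 1, 0]
nums[-5] = nums[0]*nums[4] = 0*0 = 0 → [0, 0, 9, 1, 0]
insert 9 at 2 → [0, 0, 9, 9, 1, 0]
nums[5] = nums[0]+nums[1] = 0+0 = 0 → [0, 0, 9, 9, 1, 0]
append nums[-1]+nums[-1] = 0+0 = 0 → [0, 0, 9, 9, 1, 0, 0]
append nums[-1]+nums[1] = 0+0 = 0 → [0, 0, 9, 9, 1, 0, 0, 0]
nums[-1] = nums[6]-nums[-1] = 0-0 = 0 → [0, 0, 9, 9, 1, 0, 0, 0]
nums[-4]-nums[-1] = 1-0 = 1

1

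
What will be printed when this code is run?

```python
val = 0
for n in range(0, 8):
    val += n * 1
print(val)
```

n=0: val = 0+0*1 = 0
n=1: val = 0+1*1 = 1
n=2: val = 1+2*1 = 3
n=3: val = 3+3*1 = 6
n=4: val = 6+4*1 = 10
n=5: val = 10+5*1 = 15
n=6: val = 15+6*1 = 21
n=7: val = 21+7*1 = 28

28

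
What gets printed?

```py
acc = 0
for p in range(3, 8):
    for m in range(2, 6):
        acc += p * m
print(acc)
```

350

p=3,m=2: acc = 0+6 = 6
p=3,m=3: acc = 6+9 = 15
p=3,m=4: acc = 15+12 = 27
p=3,m=5: acc = 27+15 = 42
p=4,m=2: acc = 42+8 = 50
p=4,m=3: acc = 50+12 = 62
p=4,m=4: acc = 62+16 = 78
p=4,m=5: acc = 78+20 = 98
p=5,m=2: acc = 98+10 = 108
p=5,m=3: acc = 108+15 = 123
p=5,m=4: acc = 123+20 = 143
p=5,m=5: acc = 143+25 = 168
p=6,m=2: acc = 168+12 = 180
p=6,m=3: acc = 180+18 = 198
p=6,m=4: acc = 198+24 = 222
p=6,m=5: acc = 222+30 = 252
p=7,m=2: acc = 252+14 = 266
p=7,m=3: acc = 266+21 = 287
p=7,m=4: acc = 287+28 = 315
p=7,m=5: acc = 315+35 = 350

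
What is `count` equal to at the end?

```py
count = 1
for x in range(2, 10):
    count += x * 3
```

133

x=2: count = 1+2*3 = 7
x=3: count = 7+3*3 = 16
x=4: count = 16+4*3 = 28
x=5: count = 28+5*3 = 43
x=6: count = 43+6*3 = 61
x=7: count = 61+7*3 = 82
x=8: count = 82+8*3 = 106
x=9: count = 106+9*3 = 133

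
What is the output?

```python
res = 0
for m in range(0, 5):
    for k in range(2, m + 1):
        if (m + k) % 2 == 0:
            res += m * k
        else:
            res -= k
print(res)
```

m=2,k=2: even sum, res = 0+4 = 4
m=3,k=2: odd sum, res = 4-2 = 2
m=3,k=3: even sum, res = 2+9 = 11
m=4,k=2: even sum, res = 11+8 = 19
m=4,k=3: odd sum, res = 19-3 = 16
m=4,k=4: even sum, res = 16+16 = 32

32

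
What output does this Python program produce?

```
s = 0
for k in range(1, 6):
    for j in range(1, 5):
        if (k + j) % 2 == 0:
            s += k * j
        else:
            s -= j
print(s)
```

k=1,j=1: even sum, s = 0+1 = 1
k=1,j=2: odd sum, s = 1-2 = -1
k=1,j=3: even sum, s = (-1)+3 = 2
k=1,j=4: odd sum, s = 2-4 = -2
k=2,j=1: odd sum, s = (-2)-1 = -3
k=2,j=2: even sum, s = (-3)+4 = 1
k=2,j=3: odd sum, s = 1-3 = -2
k=2,j=4: even sum, s = (-2)+8 = 6
k=3,j=1: even sum, s = 6+3 = 9
k=3,j=2: odd sum, s = 9-2 = 7
k=3,j=3: even sum, s = 7+9 = 16
k=3,j=4: odd sum, s = 16-4 = 12
k=4,j=1: odd sum, s = 12-1 = 11
k=4,j=2: even sum, s = 11+8 = 19
k=4,j=3: odd sum, s = 19-3 = 16
k=4,j=4: even sum, s = 16+16 = 32
k=5,j=1: even sum, s = 32+5 = 37
k=5,j=2: odd sum, s = 37-2 = 35
k=5,j=3: even sum, s = 35+15 = 50
k=5,j=4: odd sum, s = 50-4 = 46

46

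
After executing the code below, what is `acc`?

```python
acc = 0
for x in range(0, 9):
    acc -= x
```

-36

x=0: acc = 0-0 = 0
x=1: acc = 0-1 = -1
x=2: acc = (-1)-2 = -3
x=3: acc = (-3)-3 = -6
x=4: acc = (-6)-4 = -10
x=5: acc = (-10)-5 = -15
x=6: acc = (-15)-6 = -21
x=7: acc = (-21)-7 = -28
x=8: acc = (-28)-8 = -36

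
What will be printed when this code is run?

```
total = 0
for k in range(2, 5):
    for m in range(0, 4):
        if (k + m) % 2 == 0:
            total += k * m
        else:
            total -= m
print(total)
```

14

k=2,m=0: even sum, total = 0+0 = 0
k=2,m=1: odd sum, total = 0-1 = -1
k=2,m=2: even sum, total = (-1)+4 = 3
k=2,m=3: odd sum, total = 3-3 = 0
k=3,m=0: odd sum, total = 0-0 = 0
k=3,m=1: even sum, total = 0+3 = 3
k=3,m=2: odd sum, total = 3-2 = 1
k=3,m=3: even sum, total = 1+9 = 10
k=4,m=0: even sum, total = 10+0 = 10
k=4,m=1: odd sum, total = 10-1 = 9
k=4,m=2: even sum, total = 9+8 = 17
k=4,m=3: odd sum, total = 17-3 = 14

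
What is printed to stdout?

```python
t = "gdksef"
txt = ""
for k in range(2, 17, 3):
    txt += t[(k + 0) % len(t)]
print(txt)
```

k=2: add t[2]='k' → 'k'
k=5: add t[5]='f' → 'kf'
k=8: add t[2]='k' → 'kfk'
k=11: add t[5]='f' → 'kfkf'
k=14: add t[2]='k' → 'kfkfk'

kfkfk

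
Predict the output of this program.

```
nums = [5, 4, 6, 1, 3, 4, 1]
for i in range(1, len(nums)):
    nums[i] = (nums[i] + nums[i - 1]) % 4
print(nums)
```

i=1: nums[1] = (4+5)%4 = 1 → [5, 1, 6, 1, 3, 4, 1]
i=2: nums[2] = (6+1)%4 = 3 → [5, 1, 3, 1, 3, 4, 1]
i=3: nums[3] = (1+3)%4 = 0 → [5, 1, 3, 0, 3, 4, 1]
i=4: nums[4] = (3+0)%4 = 3 → [5, 1, 3, 0, 3, 4, 1]
i=5: nums[5] = (4+3)%4 = 3 → [5, 1, 3, 0, 3, 3, 1]
i=6: nums[6] = (1+3)%4 = 0 → [5, 1, 3, 0, 3, 3, 0]

[5, 1, 3, 0, 3, 3, 0]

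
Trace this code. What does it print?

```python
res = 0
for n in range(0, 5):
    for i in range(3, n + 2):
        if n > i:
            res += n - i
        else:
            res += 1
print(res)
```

6

n=2,i=3: not 2>3, res = 0+1 = 1
n=3,i=3: not 3>3, res = 1+1 = 2
n=3,i=4: not 3>4, res = 2+1 = 3
n=4,i=3: 4>3, res = 3+1 = 4
n=4,i=4: not 4>4, res = 4+1 = 5
n=4,i=5: not 4>5, res = 5+1 = 6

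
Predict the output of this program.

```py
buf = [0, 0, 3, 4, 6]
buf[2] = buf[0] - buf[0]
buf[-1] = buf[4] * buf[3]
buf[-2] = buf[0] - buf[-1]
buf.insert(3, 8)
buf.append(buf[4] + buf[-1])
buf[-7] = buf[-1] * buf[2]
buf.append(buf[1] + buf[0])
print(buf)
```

buf[2] = buf[0]-buf[0] = 0-0 = 0 → [0, 0, 0, 4, 6]
buf[-1] = buf[4]*buf[3] = 6*4 = 24 → [0, 0, 0, 4, 24]
buf[-2] = buf[0]-buf[-1] = 0-24 = -24 → [0, 0, 0, -24, 24]
insert 8 at 3 → [0, 0, 0, 8, -24, 24]
append buf[4]+buf[-1] = (-24)+24 = 0 → [0, 0, 0, 8, -24, 24, 0]
buf[-7] = buf[-1]*buf[2] = 0*0 = 0 → [0, 0, 0, 8, -24, 24, 0]
append buf[1]+buf[0] = 0+0 = 0 → [0, 0, 0, 8, -24, 24, 0, 0]

[0, 0, 0, 8, -24, 24, 0, 0]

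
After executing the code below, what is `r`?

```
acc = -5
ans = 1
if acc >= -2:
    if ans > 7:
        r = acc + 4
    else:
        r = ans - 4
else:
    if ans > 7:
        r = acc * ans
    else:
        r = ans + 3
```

4

acc=-5, ans=1
acc >= -2 is False; ans > 7 is False
→ r = ans + 3 = 4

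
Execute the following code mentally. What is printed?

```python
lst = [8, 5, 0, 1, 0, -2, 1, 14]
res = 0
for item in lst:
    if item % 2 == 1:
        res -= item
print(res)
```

item=8: not odd
item=5: odd, res = 0-5 = -5
item=0: not odd
item=1: odd, res = (-5)-1 = -6
item=0: not odd
item=-2: not odd
item=1: odd, res = (-6)-1 = -7
item=14: not odd

-7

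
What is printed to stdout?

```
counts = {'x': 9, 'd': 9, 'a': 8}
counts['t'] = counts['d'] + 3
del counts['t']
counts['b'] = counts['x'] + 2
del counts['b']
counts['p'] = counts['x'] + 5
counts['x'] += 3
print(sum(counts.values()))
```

counts['t'] = counts['d']+3 = 12 → {'x': 9, 'd': 9, 'a': 8, 't': 12}
del 't' → {'x': 9, 'd': 9, 'a': 8}
counts['b'] = counts['x']+2 = 11 → {'x': 9, 'd': 9, 'a': 8, 'b': 11}
del 'b' → {'x': 9, 'd': 9, 'a': 8}
counts['p'] = counts['x']+5 = 14 → {'x': 9, 'd': 9, 'a': 8, 'p': 14}
counts['x'] = 9+3 = 12 → {'x': 12, 'd': 9, 'a': 8, 'p': 14}
sum of values = 43

43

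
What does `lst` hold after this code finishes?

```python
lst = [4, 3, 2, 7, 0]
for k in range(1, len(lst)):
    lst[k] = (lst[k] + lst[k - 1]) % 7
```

[4, 0, 2, 2, 2]

k=1: lst[1] = (3+4)%7 = 0 → [4, 0, 2, 7, 0]
k=2: lst[2] = (2+0)%7 = 2 → [4, 0, 2, 7, 0]
k=3: lst[3] = (7+2)%7 = 2 → [4, 0, 2, 2, 0]
k=4: lst[4] = (0+2)%7 = 2 → [4, 0, 2, 2, 2]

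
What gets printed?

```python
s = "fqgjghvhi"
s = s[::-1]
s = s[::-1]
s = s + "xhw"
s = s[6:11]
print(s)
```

reverse → 'ihvhgjgqf'
reverse → 'fqgjghvhi'
+ 'xhw' → 'fqgjghvhixhw'
slice [6:11] → 'vhixh'

vhixh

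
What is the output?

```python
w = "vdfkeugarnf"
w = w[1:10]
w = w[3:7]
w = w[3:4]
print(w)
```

a

slice [1:10] → 'dfkeugarn'
slice [3:7] → 'euga'
slice [3:4] → 'a'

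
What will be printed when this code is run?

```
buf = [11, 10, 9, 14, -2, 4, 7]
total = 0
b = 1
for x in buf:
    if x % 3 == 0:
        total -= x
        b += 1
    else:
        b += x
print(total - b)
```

-55

x=11: not %3==0; b=12
x=10: not %3==0; b=22
x=9: %3==0, total = 0-9 = -9; b=23
x=14: not %3==0; b=37
x=-2: not %3==0; b=35
x=4: not %3==0; b=39
x=7: not %3==0; b=46
total-b = (-9)-46 = -55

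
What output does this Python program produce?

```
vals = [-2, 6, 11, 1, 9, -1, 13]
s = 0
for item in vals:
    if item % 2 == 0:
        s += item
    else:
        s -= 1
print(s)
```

item=-2: even, s = 0+(-2) = -2
item=6: even, s = (-2)+6 = 4
item=11: not even, s = 4-1 = 3
item=1: not even, s = 3-1 = 2
item=9: not even, s = 2-1 = 1
item=-1: not even, s = 1-1 = 0
item=13: not even, s = 0-1 = -1

-1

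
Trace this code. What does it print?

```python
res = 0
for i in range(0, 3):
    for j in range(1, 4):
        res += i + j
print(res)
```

27

i=0,j=1: res = 0+1 = 1
i=0,j=2: res = 1+2 = 3
i=0,j=3: res = 3+3 = 6
i=1,j=1: res = 6+2 = 8
i=1,j=2: res = 8+3 = 11
i=1,j=3: res = 11+4 = 15
i=2,j=1: res = 15+3 = 18
i=2,j=2: res = 18+4 = 22
i=2,j=3: res = 22+5 = 27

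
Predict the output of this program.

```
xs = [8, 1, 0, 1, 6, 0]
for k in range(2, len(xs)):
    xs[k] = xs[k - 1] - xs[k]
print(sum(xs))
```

-2

k=2: xs[2] = 1-0 = 1 → [8, 1, 1, 1, 6, 0]
k=3: xs[3] = 1-1 = 0 → [8, 1, 1, 0, 6, 0]
k=4: xs[4] = 0-6 = -6 → [8, 1, 1, 0, -6, 0]
k=5: xs[5] = (-6)-0 = -6 → [8, 1, 1, 0, -6, -6]
sum = -2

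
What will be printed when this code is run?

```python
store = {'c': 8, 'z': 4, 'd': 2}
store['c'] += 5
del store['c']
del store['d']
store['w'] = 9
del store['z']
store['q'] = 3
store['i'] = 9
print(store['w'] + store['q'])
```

12

store['c'] = 8+5 = 13 → {'c': 13, 'z': 4, 'd': 2}
del 'c' → {'z': 4, 'd': 2}
del 'd' → {'z': 4}
store['w'] = 9 → {'z': 4, 'w': 9}
del 'z' → {'w': 9}
store['q'] = 3 → {'w': 9, 'q': 3}
store['i'] = 9 → {'w': 9, 'q': 3, 'i': 9}
store['w']+store['q'] = 9+3 = 12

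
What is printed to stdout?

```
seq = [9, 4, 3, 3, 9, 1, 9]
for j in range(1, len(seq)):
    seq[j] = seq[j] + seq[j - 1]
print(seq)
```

j=1: seq[1] = 4+9 = 13 → [9, 13, 3, 3, 9, 1, 9]
j=2: seq[2] = 3+13 = 16 → [9, 13, 16, 3, 9, 1, 9]
j=3: seq[3] = 3+16 = 19 → [9, 13, 16, 19, 9, 1, 9]
j=4: seq[4] = 9+19 = 28 → [9, 13, 16, 19, 28, 1, 9]
j=5: seq[5] = 1+28 = 29 → [9, 13, 16, 19, 28, 29, 9]
j=6: seq[6] = 9+29 = 38 → [9, 13, 16, 19, 28, 29, 38]

[9, 13, 16, 19, 28, 29, 38]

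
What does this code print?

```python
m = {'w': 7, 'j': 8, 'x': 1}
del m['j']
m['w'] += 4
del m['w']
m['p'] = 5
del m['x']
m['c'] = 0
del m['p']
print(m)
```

{'c': 0}

del 'j' → {'w': 7, 'x': 1}
m['w'] = 7+4 = 11 → {'w': 11, 'x': 1}
del 'w' → {'x': 1}
m['p'] = 5 → {'x': 1, 'p': 5}
del 'x' → {'p': 5}
m['c'] = 0 → {'p': 5, 'c': 0}
del 'p' → {'c': 0}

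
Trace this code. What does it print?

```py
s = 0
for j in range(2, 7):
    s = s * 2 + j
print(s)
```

88

j=2: s = 0*2+2 = 2
j=3: s = 2*2+3 = 7
j=4: s = 7*2+4 = 18
j=5: s = 18*2+5 = 41
j=6: s = 41*2+6 = 88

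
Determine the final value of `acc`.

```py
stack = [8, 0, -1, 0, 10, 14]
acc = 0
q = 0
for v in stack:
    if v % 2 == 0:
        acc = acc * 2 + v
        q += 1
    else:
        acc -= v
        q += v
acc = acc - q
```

166

v=8: even, acc = 0*2+8 = 8; q=1
v=0: even, acc = 8*2+0 = 16; q=2
v=-1: not even, acc = 16-(-1) = 17; q=1
v=0: even, acc = 17*2+0 = 34; q=2
v=10: even, acc = 34*2+10 = 78; q=3
v=14: even, acc = 78*2+14 = 170; q=4
acc-q = 170-4 = 166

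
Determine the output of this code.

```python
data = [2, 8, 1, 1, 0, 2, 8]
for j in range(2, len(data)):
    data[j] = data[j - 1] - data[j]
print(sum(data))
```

j=2: data[2] = 8-1 = 7 → [2, 8, 7, 1, 0, 2, 8]
j=3: data[3] = 7-1 = 6 → [2, 8, 7, 6, 0, 2, 8]
j=4: data[4] = 6-0 = 6 → [2, 8, 7, 6, 6, 2, 8]
j=5: data[5] = 6-2 = 4 → [2, 8, 7, 6, 6, 4, 8]
j=6: data[6] = 4-8 = -4 → [2, 8, 7, 6, 6, 4, -4]
sum = 29

29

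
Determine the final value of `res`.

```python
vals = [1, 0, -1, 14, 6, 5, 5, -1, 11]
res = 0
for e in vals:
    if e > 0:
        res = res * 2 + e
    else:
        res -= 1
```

279

e=1: >0, res = 0*2+1 = 1
e=0: not >0, res = 1-1 = 0
e=-1: not >0, res = 0-1 = -1
e=14: >0, res = (-1)*2+14 = 12
e=6: >0, res = 12*2+6 = 30
e=5: >0, res = 30*2+5 = 65
e=5: >0, res = 65*2+5 = 135
e=-1: not >0, res = 135-1 = 134
e=11: >0, res = 134*2+11 = 279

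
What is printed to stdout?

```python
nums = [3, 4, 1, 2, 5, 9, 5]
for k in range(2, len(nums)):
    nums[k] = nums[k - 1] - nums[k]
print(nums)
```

k=2: nums[2] = 4-1 = 3 → [3, 4, 3, 2, 5, 9, 5]
k=3: nums[3] = 3-2 = 1 → [3, 4, 3, 1, 5, 9, 5]
k=4: nums[4] = 1-5 = -4 → [3, 4, 3, 1, -4, 9, 5]
k=5: nums[5] = (-4)-9 = -13 → [3, 4, 3, 1, -4, -13, 5]
k=6: nums[6] = (-13)-5 = -18 → [3, 4, 3, 1, -4, -13, -18]

[3, 4, 3, 1, -4, -13, -18]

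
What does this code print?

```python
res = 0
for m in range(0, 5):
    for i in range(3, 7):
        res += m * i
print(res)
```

180

m=0,i=3: res = 0+0 = 0
m=0,i=4: res = 0+0 = 0
m=0,i=5: res = 0+0 = 0
m=0,i=6: res = 0+0 = 0
m=1,i=3: res = 0+3 = 3
m=1,i=4: res = 3+4 = 7
m=1,i=5: res = 7+5 = 12
m=1,i=6: res = 12+6 = 18
m=2,i=3: res = 18+6 = 24
m=2,i=4: res = 24+8 = 32
m=2,i=5: res = 32+10 = 42
m=2,i=6: res = 42+12 = 54
m=3,i=3: res = 54+9 = 63
m=3,i=4: res = 63+12 = 75
m=3,i=5: res = 75+15 = 90
m=3,i=6: res = 90+18 = 108
m=4,i=3: res = 108+12 = 120
m=4,i=4: res = 120+16 = 136
m=4,i=5: res = 136+20 = 156
m=4,i=6: res = 156+24 = 180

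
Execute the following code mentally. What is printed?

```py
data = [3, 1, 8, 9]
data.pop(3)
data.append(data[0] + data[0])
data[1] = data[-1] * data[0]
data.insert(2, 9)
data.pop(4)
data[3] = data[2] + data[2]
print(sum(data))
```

48

pop(3) removes 9 → [3, 1, 8]
append data[0]+data[0] = 3+3 = 6 → [3, 1, 8, 6]
data[1] = data[-1]*data[0] = 6*3 = 18 → [3, 18, 8, 6]
insert 9 at 2 → [3, 18, 9, 8, 6]
pop(4) removes 6 → [3, 18, 9, 8]
data[3] = data[2]+data[2] = 9+9 = 18 → [3, 18, 9, 18]
sum = 48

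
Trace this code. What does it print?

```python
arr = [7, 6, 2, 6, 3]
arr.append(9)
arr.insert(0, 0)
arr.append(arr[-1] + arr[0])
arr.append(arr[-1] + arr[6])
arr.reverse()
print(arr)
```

[18, 9, 9, 3, 6, 2, 6, 7, 0]

append 9 → [7, 6, 2, 6, 3, 9]
insert 0 at 0 → [0, 7, 6, 2, 6, 3, 9]
append arr[-1]+arr[0] = 9+0 = 9 → [0, 7, 6, 2, 6, 3, 9, 9]
append arr[-1]+arr[6] = 9+9 = 18 → [0, 7, 6, 2, 6, 3, 9, 9, 18]
reverse → [18, 9, 9, 3, 6, 2, 6, 7, 0]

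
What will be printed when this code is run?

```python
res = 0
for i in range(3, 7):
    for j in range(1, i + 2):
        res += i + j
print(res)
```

i=3,j=1: res = 0+4 = 4
i=3,j=2: res = 4+5 = 9
i=3,j=3: res = 9+6 = 15
i=3,j=4: res = 15+7 = 22
i=4,j=1: res = 22+5 = 27
i=4,j=2: res = 27+6 = 33
i=4,j=3: res = 33+7 = 40
i=4,j=4: res = 40+8 = 48
i=4,j=5: res = 48+9 = 57
i=5,j=1: res = 57+6 = 63
i=5,j=2: res = 63+7 = 70
i=5,j=3: res = 70+8 = 78
i=5,j=4: res = 78+9 = 87
i=5,j=5: res = 87+10 = 97
i=5,j=6: res = 97+11 = 108
i=6,j=1: res = 108+7 = 115
i=6,j=2: res = 115+8 = 123
i=6,j=3: res = 123+9 = 132
i=6,j=4: res = 132+10 = 142
i=6,j=5: res = 142+11 = 153
i=6,j=6: res = 153+12 = 165
i=6,j=7: res = 165+13 = 178

178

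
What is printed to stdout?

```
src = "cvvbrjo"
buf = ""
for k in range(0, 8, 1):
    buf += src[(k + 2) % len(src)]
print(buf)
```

vbrjocvv

k=0: add src[2]='v' → 'v'
k=1: add src[3]='b' → 'vb'
k=2: add src[4]='r' → 'vbr'
k=3: add src[5]='j' → 'vbrj'
k=4: add src[6]='o' → 'vbrjo'
k=5: add src[0]='c' → 'vbrjoc'
k=6: add src[1]='v' → 'vbrjocv'
k=7: add src[2]='v' → 'vbrjocvv'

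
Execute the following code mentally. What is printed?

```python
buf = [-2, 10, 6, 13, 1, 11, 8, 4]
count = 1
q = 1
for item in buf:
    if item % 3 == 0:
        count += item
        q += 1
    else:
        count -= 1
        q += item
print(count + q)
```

item=-2: not %3==0, count = 1-1 = 0; q=-1
item=10: not %3==0, count = 0-1 = -1; q=9
item=6: %3==0, count = (-1)+6 = 5; q=10
item=13: not %3==0, count = 5-1 = 4; q=23
item=1: not %3==0, count = 4-1 = 3; q=24
item=11: not %3==0, count = 3-1 = 2; q=35
item=8: not %3==0, count = 2-1 = 1; q=43
item=4: not %3==0, count = 1-1 = 0; q=47
count+q = 0+47 = 47

47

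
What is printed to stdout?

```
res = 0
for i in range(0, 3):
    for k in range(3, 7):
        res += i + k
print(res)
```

i=0,k=3: res = 0+3 = 3
i=0,k=4: res = 3+4 = 7
i=0,k=5: res = 7+5 = 12
i=0,k=6: res = 12+6 = 18
i=1,k=3: res = 18+4 = 22
i=1,k=4: res = 22+5 = 27
i=1,k=5: res = 27+6 = 33
i=1,k=6: res = 33+7 = 40
i=2,k=3: res = 40+5 = 45
i=2,k=4: res = 45+6 = 51
i=2,k=5: res = 51+7 = 58
i=2,k=6: res = 58+8 = 66

66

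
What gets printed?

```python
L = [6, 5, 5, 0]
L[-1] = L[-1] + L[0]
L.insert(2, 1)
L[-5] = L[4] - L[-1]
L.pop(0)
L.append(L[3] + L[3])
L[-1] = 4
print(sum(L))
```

L[-1] = L[-1]+L[0] = 0+6 = 6 → [6, 5, 5, 6]
insert 1 at 2 → [6, 5, 1, 5, 6]
L[-5] = L[4]-L[-1] = 6-6 = 0 → [0, 5, 1, 5, 6]
pop(0) removes 0 → [5, 1, 5, 6]
append L[3]+L[3] = 6+6 = 12 → [5, 1, 5, 6, 12]
L[-1] = 4 → [5, 1, 5, 6, 4]
sum = 21

21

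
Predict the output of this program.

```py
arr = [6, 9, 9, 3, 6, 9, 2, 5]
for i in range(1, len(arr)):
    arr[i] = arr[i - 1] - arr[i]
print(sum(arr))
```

i=1: arr[1] = 6-9 = -3 → [6, -3, 9, 3, 6, 9, 2, 5]
i=2: arr[2] = (-3)-9 = -12 → [6, -3, -12, 3, 6, 9, 2, 5]
i=3: arr[3] = (-12)-3 = -15 → [6, -3, -12, -15, 6, 9, 2, 5]
i=4: arr[4] = (-15)-6 = -21 → [6, -3, -12, -15, -21, 9, 2, 5]
i=5: arr[5] = (-21)-9 = -30 → [6, -3, -12, -15, -21, -30, 2, 5]
i=6: arr[6] = (-30)-2 = -32 → [6, -3, -12, -15, -21, -30, -32, 5]
i=7: arr[7] = (-32)-5 = -37 → [6, -3, -12, -15, -21, -30, -32, -37]
sum = -144

-144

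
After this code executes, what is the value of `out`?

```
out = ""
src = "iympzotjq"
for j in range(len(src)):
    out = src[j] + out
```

j=0: prepend 'i' → 'i'
j=1: prepend 'y' → 'yi'
j=2: prepend 'm' → 'myi'
j=3: prepend 'p' → 'pmyi'
j=4: prepend 'z' → 'zpmyi'
j=5: prepend 'o' → 'ozpmyi'
j=6: prepend 't' → 'tozpmyi'
j=7: prepend 'j' → 'jtozpmyi'
j=8: prepend 'q' → 'qjtozpmyi'

'qjtozpmyi'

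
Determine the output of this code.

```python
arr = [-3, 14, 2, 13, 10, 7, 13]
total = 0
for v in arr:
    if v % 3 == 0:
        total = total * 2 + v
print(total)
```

v=-3: %3==0, total = 0*2+(-3) = -3
v=14: not %3==0
v=2: not %3==0
v=13: not %3==0
v=10: not %3==0
v=7: not %3==0
v=13: not %3==0

-3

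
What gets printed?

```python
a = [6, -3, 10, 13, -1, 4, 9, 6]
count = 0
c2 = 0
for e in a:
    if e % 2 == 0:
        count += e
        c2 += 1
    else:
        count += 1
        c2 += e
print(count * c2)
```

660

e=6: even, count = 0+6 = 6; c2=1
e=-3: not even, count = 6+1 = 7; c2=-2
e=10: even, count = 7+10 = 17; c2=-1
e=13: not even, count = 17+1 = 18; c2=12
e=-1: not even, count = 18+1 = 19; c2=11
e=4: even, count = 19+4 = 23; c2=12
e=9: not even, count = 23+1 = 24; c2=21
e=6: even, count = 24+6 = 30; c2=22
count*c2 = 30*22 = 660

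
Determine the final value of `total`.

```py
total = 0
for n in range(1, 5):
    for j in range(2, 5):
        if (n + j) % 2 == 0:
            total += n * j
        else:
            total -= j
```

30

n=1,j=2: odd sum, total = 0-2 = -2
n=1,j=3: even sum, total = (-2)+3 = 1
n=1,j=4: odd sum, total = 1-4 = -3
n=2,j=2: even sum, total = (-3)+4 = 1
n=2,j=3: odd sum, total = 1-3 = -2
n=2,j=4: even sum, total = (-2)+8 = 6
n=3,j=2: odd sum, total = 6-2 = 4
n=3,j=3: even sum, total = 4+9 = 13
n=3,j=4: odd sum, total = 13-4 = 9
n=4,j=2: even sum, total = 9+8 = 17
n=4,j=3: odd sum, total = 17-3 = 14
n=4,j=4: even sum, total = 14+16 = 30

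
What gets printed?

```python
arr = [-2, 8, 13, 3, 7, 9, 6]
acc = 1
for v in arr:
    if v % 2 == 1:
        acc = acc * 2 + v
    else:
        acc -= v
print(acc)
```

v=-2: not odd, acc = 1-(-2) = 3
v=8: not odd, acc = 3-8 = -5
v=13: odd, acc = (-5)*2+13 = 3
v=3: odd, acc = 3*2+3 = 9
v=7: odd, acc = 9*2+7 = 25
v=9: odd, acc = 25*2+9 = 59
v=6: not odd, acc = 59-6 = 53

53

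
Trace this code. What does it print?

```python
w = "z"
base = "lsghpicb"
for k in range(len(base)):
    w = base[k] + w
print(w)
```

bciphgslz

k=0: prepend 'l' → 'lz'
k=1: prepend 's' → 'slz'
k=2: prepend 'g' → 'gslz'
k=3: prepend 'h' → 'hgslz'
k=4: prepend 'p' → 'phgslz'
k=5: prepend 'i' → 'iphgslz'
k=6: prepend 'c' → 'ciphgslz'
k=7: prepend 'b' → 'bciphgslz'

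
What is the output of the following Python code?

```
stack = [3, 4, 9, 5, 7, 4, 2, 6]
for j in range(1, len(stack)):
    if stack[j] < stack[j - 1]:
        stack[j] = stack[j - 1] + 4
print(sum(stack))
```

121

j=1: 4>=3, unchanged → [3, 4, 9, 5, 7, 4, 2, 6]
j=2: 9>=4, unchanged → [3, 4, 9, 5, 7, 4, 2, 6]
j=3: 5<9, stack[3] = 9+4 = 13 → [3, 4, 9, 13, 7, 4, 2, 6]
j=4: 7<13, stack[4] = 13+4 = 17 → [3, 4, 9, 13, 17, 4, 2, 6]
j=5: 4<17, stack[5] = 17+4 = 21 → [3, 4, 9, 13, 17, 21, 2, 6]
j=6: 2<21, stack[6] = 21+4 = 25 → [3, 4, 9, 13, 17, 21, 25, 6]
j=7: 6<25, stack[7] = 25+4 = 29 → [3, 4, 9, 13, 17, 21, 25, 29]
sum = 121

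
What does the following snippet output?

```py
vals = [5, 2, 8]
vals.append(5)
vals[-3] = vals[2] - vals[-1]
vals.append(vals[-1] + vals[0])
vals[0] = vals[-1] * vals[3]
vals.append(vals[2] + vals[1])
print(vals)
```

[50, 3, 8, 5, 10, 11]

append 5 → [5, 2, 8, 5]
vals[-3] = vals[2]-vals[-1] = 8-5 = 3 → [5, 3, 8, 5]
append vals[-1]+vals[0] = 5+5 = 10 → [5, 3, 8, 5, 10]
vals[0] = vals[-1]*vals[3] = 10*5 = 50 → [50, 3, 8, 5, 10]
append vals[2]+vals[1] = 8+3 = 11 → [50, 3, 8, 5, 10, 11]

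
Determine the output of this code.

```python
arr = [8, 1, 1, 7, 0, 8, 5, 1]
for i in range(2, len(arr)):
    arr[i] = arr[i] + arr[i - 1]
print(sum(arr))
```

i=2: arr[2] = 1+1 = 2 → [8, 1, 2, 7, 0, 8, 5, 1]
i=3: arr[3] = 7+2 = 9 → [8, 1, 2, 9, 0, 8, 5, 1]
i=4: arr[4] = 0+9 = 9 → [8, 1, 2, 9, 9, 8, 5, 1]
i=5: arr[5] = 8+9 = 17 → [8, 1, 2, 9, 9, 17, 5, 1]
i=6: arr[6] = 5+17 = 22 → [8, 1, 2, 9, 9, 17, 22, 1]
i=7: arr[7] = 1+22 = 23 → [8, 1, 2, 9, 9, 17, 22, 23]
sum = 91

91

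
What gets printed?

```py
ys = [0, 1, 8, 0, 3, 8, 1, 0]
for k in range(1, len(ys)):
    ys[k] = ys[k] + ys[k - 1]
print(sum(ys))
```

93

k=1: ys[1] = 1+0 = 1 → [0, 1, 8, 0, 3, 8, 1, 0]
k=2: ys[2] = 8+1 = 9 → [0, 1, 9, 0, 3, 8, 1, 0]
k=3: ys[3] = 0+9 = 9 → [0, 1, 9, 9, 3, 8, 1, 0]
k=4: ys[4] = 3+9 = 12 → [0, 1, 9, 9, 12, 8, 1, 0]
k=5: ys[5] = 8+12 = 20 → [0, 1, 9, 9, 12, 20, 1, 0]
k=6: ys[6] = 1+20 = 21 → [0, 1, 9, 9, 12, 20, 21, 0]
k=7: ys[7] = 0+21 = 21 → [0, 1, 9, 9, 12, 20, 21, 21]
sum = 93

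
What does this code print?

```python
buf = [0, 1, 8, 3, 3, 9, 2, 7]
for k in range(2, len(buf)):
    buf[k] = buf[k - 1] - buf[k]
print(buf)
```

k=2: buf[2] = 1-8 = -7 → [0, 1, -7, 3, 3, 9, 2, 7]
k=3: buf[3] = (-7)-3 = -10 → [0, 1, -7, -10, 3, 9, 2, 7]
k=4: buf[4] = (-10)-3 = -13 → [0, 1, -7, -10, -13, 9, 2, 7]
k=5: buf[5] = (-13)-9 = -22 → [0, 1, -7, -10, -13, -22, 2, 7]
k=6: buf[6] = (-22)-2 = -24 → [0, 1, -7, -10, -13, -22, -24, 7]
k=7: buf[7] = (-24)-7 = -31 → [0, 1, -7, -10, -13, -22, -24, -31]

[0, 1, -7, -10, -13, -22, -24, -31]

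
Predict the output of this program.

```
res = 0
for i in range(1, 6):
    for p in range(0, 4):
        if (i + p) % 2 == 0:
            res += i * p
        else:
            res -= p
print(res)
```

i=1,p=0: odd sum, res = 0-0 = 0
i=1,p=1: even sum, res = 0+1 = 1
i=1,p=2: odd sum, res = 1-2 = -1
i=1,p=3: even sum, res = (-1)+3 = 2
i=2,p=0: even sum, res = 2+0 = 2
i=2,p=1: odd sum, res = 2-1 = 1
i=2,p=2: even sum, res = 1+4 = 5
i=2,p=3: odd sum, res = 5-3 = 2
i=3,p=0: odd sum, res = 2-0 = 2
i=3,p=1: even sum, res = 2+3 = 5
i=3,p=2: odd sum, res = 5-2 = 3
i=3,p=3: even sum, res = 3+9 = 12
i=4,p=0: even sum, res = 12+0 = 12
i=4,p=1: odd sum, res = 12-1 = 11
i=4,p=2: even sum, res = 11+8 = 19
i=4,p=3: odd sum, res = 19-3 = 16
i=5,p=0: odd sum, res = 16-0 = 16
i=5,p=1: even sum, res = 16+5 = 21
i=5,p=2: odd sum, res = 21-2 = 19
i=5,p=3: even sum, res = 19+15 = 34

34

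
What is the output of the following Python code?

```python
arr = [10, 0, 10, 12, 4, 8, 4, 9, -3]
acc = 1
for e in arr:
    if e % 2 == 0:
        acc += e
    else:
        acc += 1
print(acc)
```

e=10: even, acc = 1+10 = 11
e=0: even, acc = 11+0 = 11
e=10: even, acc = 11+10 = 21
e=12: even, acc = 21+12 = 33
e=4: even, acc = 33+4 = 37
e=8: even, acc = 37+8 = 45
e=4: even, acc = 45+4 = 49
e=9: not even, acc = 49+1 = 50
e=-3: not even, acc = 50+1 = 51

51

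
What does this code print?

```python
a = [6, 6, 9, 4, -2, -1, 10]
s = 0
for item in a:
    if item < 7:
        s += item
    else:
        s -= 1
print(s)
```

item=6: <7, s = 0+6 = 6
item=6: <7, s = 6+6 = 12
item=9: not <7, s = 12-1 = 11
item=4: <7, s = 11+4 = 15
item=-2: <7, s = 15+(-2) = 13
item=-1: <7, s = 13+(-1) = 12
item=10: not <7, s = 12-1 = 11

11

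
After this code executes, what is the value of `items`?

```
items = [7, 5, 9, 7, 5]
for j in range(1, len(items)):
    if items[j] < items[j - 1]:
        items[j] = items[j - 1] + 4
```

[7, 11, 15, 19, 23]

j=1: 5<7, items[1] = 7+4 = 11 → [7, 11, 9, 7, 5]
j=2: 9<11, items[2] = 11+4 = 15 → [7, 11, 15, 7, 5]
j=3: 7<15, items[3] = 15+4 = 19 → [7, 11, 15, 19, 5]
j=4: 5<19, items[4] = 19+4 = 23 → [7, 11, 15, 19, 23]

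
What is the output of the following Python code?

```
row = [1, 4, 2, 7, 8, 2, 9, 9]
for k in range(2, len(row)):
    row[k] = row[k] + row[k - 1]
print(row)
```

[1, 4, 6, 13, 21, 23, 32, 41]

k=2: row[2] = 2+4 = 6 → [1, 4, 6, 7, 8, 2, 9, 9]
k=3: row[3] = 7+6 = 13 → [1, 4, 6, 13, 8, 2, 9, 9]
k=4: row[4] = 8+13 = 21 → [1, 4, 6, 13, 21, 2, 9, 9]
k=5: row[5] = 2+21 = 23 → [1, 4, 6, 13, 21, 23, 9, 9]
k=6: row[6] = 9+23 = 32 → [1, 4, 6, 13, 21, 23, 32, 9]
k=7: row[7] = 9+32 = 41 → [1, 4, 6, 13, 21, 23, 32, 41]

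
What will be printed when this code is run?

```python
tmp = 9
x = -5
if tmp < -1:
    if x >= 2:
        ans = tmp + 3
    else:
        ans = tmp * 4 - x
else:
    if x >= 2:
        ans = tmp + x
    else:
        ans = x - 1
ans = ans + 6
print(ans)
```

tmp=9, x=-5
tmp < -1 is False; x >= 2 is False
→ ans = x - 1 = -6
ans = (-6)+6 = 0

0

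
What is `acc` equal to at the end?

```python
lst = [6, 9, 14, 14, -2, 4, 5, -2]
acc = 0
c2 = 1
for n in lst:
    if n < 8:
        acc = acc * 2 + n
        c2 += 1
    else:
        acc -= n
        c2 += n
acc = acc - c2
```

n=6: <8, acc = 0*2+6 = 6; c2=2
n=9: not <8, acc = 6-9 = -3; c2=11
n=14: not <8, acc = (-3)-14 = -17; c2=25
n=14: not <8, acc = (-17)-14 = -31; c2=39
n=-2: <8, acc = (-31)*2+(-2) = -64; c2=40
n=4: <8, acc = (-64)*2+4 = -124; c2=41
n=5: <8, acc = (-124)*2+5 = -243; c2=42
n=-2: <8, acc = (-243)*2+(-2) = -488; c2=43
acc-c2 = (-488)-43 = -531

-531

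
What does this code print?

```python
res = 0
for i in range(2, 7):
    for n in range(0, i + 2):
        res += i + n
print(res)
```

210

i=2,n=0: res = 0+2 = 2
i=2,n=1: res = 2+3 = 5
i=2,n=2: res = 5+4 = 9
i=2,n=3: res = 9+5 = 14
i=3,n=0: res = 14+3 = 17
i=3,n=1: res = 17+4 = 21
i=3,n=2: res = 21+5 = 26
i=3,n=3: res = 26+6 = 32
i=3,n=4: res = 32+7 = 39
i=4,n=0: res = 39+4 = 43
i=4,n=1: res = 43+5 = 48
i=4,n=2: res = 48+6 = 54
i=4,n=3: res = 54+7 = 61
i=4,n=4: res = 61+8 = 69
i=4,n=5: res = 69+9 = 78
i=5,n=0: res = 78+5 = 83
i=5,n=1: res = 83+6 = 89
i=5,n=2: res = 89+7 = 96
i=5,n=3: res = 96+8 = 104
i=5,n=4: res = 104+9 = 113
i=5,n=5: res = 113+10 = 123
i=5,n=6: res = 123+11 = 134
i=6,n=0: res = 134+6 = 140
i=6,n=1: res = 140+7 = 147
i=6,n=2: res = 147+8 = 155
i=6,n=3: res = 155+9 = 164
i=6,n=4: res = 164+10 = 174
i=6,n=5: res = 174+11 = 185
i=6,n=6: res = 185+12 = 197
i=6,n=7: res = 197+13 = 210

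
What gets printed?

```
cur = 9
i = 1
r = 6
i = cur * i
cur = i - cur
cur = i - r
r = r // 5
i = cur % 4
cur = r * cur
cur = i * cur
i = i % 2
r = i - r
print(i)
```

i = 9*1 = 9
cur = 9-9 = 0
cur = 9-6 = 3
r = 6//5 = 1
i = 3%4 = 3
cur = 1*3 = 3
cur = 3*3 = 9
i = 3%2 = 1
r = 1-1 = 0

1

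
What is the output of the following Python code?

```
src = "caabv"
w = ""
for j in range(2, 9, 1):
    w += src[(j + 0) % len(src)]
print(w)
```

abvcaab

j=2: add src[2]='a' → 'a'
j=3: add src[3]='b' → 'ab'
j=4: add src[4]='v' → 'abv'
j=5: add src[0]='c' → 'abvc'
j=6: add src[1]='a' → 'abvca'
j=7: add src[2]='a' → 'abvcaa'
j=8: add src[3]='b' → 'abvcaab'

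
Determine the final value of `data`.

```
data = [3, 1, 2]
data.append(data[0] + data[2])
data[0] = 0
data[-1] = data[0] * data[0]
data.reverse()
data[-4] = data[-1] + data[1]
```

append data[0]+data[2] = 3+2 = 5 → [3, 1, 2, 5]
data[0] = 0 → [0, 1, 2, 5]
data[-1] = data[0]*data[0] = 0*0 = 0 → [0, 1, 2, 0]
reverse → [0, 2, 1, 0]
data[-4] = data[-1]+data[1] = 0+2 = 2 → [2, 2, 1, 0]

[2, 2, 1, 0]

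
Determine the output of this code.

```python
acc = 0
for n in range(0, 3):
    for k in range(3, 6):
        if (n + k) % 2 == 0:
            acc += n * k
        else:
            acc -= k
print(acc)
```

-4

n=0,k=3: odd sum, acc = 0-3 = -3
n=0,k=4: even sum, acc = (-3)+0 = -3
n=0,k=5: odd sum, acc = (-3)-5 = -8
n=1,k=3: even sum, acc = (-8)+3 = -5
n=1,k=4: odd sum, acc = (-5)-4 = -9
n=1,k=5: even sum, acc = (-9)+5 = -4
n=2,k=3: odd sum, acc = (-4)-3 = -7
n=2,k=4: even sum, acc = (-7)+8 = 1
n=2,k=5: odd sum, acc = 1-5 = -4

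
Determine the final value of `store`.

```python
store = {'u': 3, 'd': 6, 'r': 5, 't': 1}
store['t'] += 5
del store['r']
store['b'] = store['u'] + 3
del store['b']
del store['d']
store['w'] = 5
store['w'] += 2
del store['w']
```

store['t'] = 1+5 = 6 → {'u': 3, 'd': 6, 'r': 5, 't': 6}
del 'r' → {'u': 3, 'd': 6, 't': 6}
store['b'] = store['u']+3 = 6 → {'u': 3, 'd': 6, 't': 6, 'b': 6}
del 'b' → {'u': 3, 'd': 6, 't': 6}
del 'd' → {'u': 3, 't': 6}
store['w'] = 5 → {'u': 3, 't': 6, 'w': 5}
store['w'] = 5+2 = 7 → {'u': 3, 't': 6, 'w': 7}
del 'w' → {'u': 3, 't': 6}

{'u': 3, 't': 6}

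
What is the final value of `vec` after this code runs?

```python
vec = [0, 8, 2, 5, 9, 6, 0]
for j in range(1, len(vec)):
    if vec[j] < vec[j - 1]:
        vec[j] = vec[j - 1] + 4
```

[0, 8, 12, 16, 20, 24, 28]

j=1: 8>=0, unchanged → [0, 8, 2, 5, 9, 6, 0]
j=2: 2<8, vec[2] = 8+4 = 12 → [0, 8, 12, 5, 9, 6, 0]
j=3: 5<12, vec[3] = 12+4 = 16 → [0, 8, 12, 16, 9, 6, 0]
j=4: 9<16, vec[4] = 16+4 = 20 → [0, 8, 12, 16, 20, 6, 0]
j=5: 6<20, vec[5] = 20+4 = 24 → [0, 8, 12, 16, 20, 24, 0]
j=6: 0<24, vec[6] = 24+4 = 28 → [0, 8, 12, 16, 20, 24, 28]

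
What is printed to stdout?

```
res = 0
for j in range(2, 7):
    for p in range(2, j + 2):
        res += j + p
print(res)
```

j=2,p=2: res = 0+4 = 4
j=2,p=3: res = 4+5 = 9
j=3,p=2: res = 9+5 = 14
j=3,p=3: res = 14+6 = 20
j=3,p=4: res = 20+7 = 27
j=4,p=2: res = 27+6 = 33
j=4,p=3: res = 33+7 = 40
j=4,p=4: res = 40+8 = 48
j=4,p=5: res = 48+9 = 57
j=5,p=2: res = 57+7 = 64
j=5,p=3: res = 64+8 = 72
j=5,p=4: res = 72+9 = 81
j=5,p=5: res = 81+10 = 91
j=5,p=6: res = 91+11 = 102
j=6,p=2: res = 102+8 = 110
j=6,p=3: res = 110+9 = 119
j=6,p=4: res = 119+10 = 129
j=6,p=5: res = 129+11 = 140
j=6,p=6: res = 140+12 = 152
j=6,p=7: res = 152+13 = 165

165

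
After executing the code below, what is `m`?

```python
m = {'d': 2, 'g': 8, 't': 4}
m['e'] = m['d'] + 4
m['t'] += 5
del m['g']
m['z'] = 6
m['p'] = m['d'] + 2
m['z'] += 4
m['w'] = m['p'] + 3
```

{'d': 2, 't': 9, 'e': 6, 'z': 10, 'p': 4, 'w': 7}

m['e'] = m['d']+4 = 6 → {'d': 2, 'g': 8, 't': 4, 'e': 6}
m['t'] = 4+5 = 9 → {'d': 2, 'g': 8, 't': 9, 'e': 6}
del 'g' → {'d': 2, 't': 9, 'e': 6}
m['z'] = 6 → {'d': 2, 't': 9, 'e': 6, 'z': 6}
m['p'] = m['d']+2 = 4 → {'d': 2, 't': 9, 'e': 6, 'z': 6, 'p': 4}
m['z'] = 6+4 = 10 → {'d': 2, 't': 9, 'e': 6, 'z': 10, 'p': 4}
m['w'] = m['p']+3 = 7 → {'d': 2, 't': 9, 'e': 6, 'z': 10, 'p': 4, 'w': 7}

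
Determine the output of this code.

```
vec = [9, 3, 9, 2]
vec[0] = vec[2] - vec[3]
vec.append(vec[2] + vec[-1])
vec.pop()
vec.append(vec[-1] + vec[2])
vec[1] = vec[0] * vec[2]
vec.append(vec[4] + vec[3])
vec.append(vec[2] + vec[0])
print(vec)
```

[7, 63, 9, 2, 11, 13, 16]

vec[0] = vec[2]-vec[3] = 9-2 = 7 → [7, 3, 9, 2]
append vec[2]+vec[-1] = 9+2 = 11 → [7, 3, 9, 2, 11]
pop() removes 11 → [7, 3, 9, 2]
append vec[-1]+vec[2] = 2+9 = 11 → [7, 3, 9, 2, 11]
vec[1] = vec[0]*vec[2] = 7*9 = 63 → [7, 63, 9, 2, 11]
append vec[4]+vec[3] = 11+2 = 13 → [7, 63, 9, 2, 11, 13]
append vec[2]+vec[0] = 9+7 = 16 → [7, 63, 9, 2, 11, 13, 16]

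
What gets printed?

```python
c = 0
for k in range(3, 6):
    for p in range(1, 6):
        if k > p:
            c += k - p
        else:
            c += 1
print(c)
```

25

k=3,p=1: 3>1, c = 0+2 = 2
k=3,p=2: 3>2, c = 2+1 = 3
k=3,p=3: not 3>3, c = 3+1 = 4
k=3,p=4: not 3>4, c = 4+1 = 5
k=3,p=5: not 3>5, c = 5+1 = 6
k=4,p=1: 4>1, c = 6+3 = 9
k=4,p=2: 4>2, c = 9+2 = 11
k=4,p=3: 4>3, c = 11+1 = 12
k=4,p=4: not 4>4, c = 12+1 = 13
k=4,p=5: not 4>5, c = 13+1 = 14
k=5,p=1: 5>1, c = 14+4 = 18
k=5,p=2: 5>2, c = 18+3 = 21
k=5,p=3: 5>3, c = 21+2 = 23
k=5,p=4: 5>4, c = 23+1 = 24
k=5,p=5: not 5>5, c = 24+1 = 25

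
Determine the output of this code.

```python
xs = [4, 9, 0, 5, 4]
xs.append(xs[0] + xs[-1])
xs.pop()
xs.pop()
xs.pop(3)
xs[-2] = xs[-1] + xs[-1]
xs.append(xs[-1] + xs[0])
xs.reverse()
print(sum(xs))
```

8

append xs[0]+xs[-1] = 4+4 = 8 → [4, 9, 0, 5, 4, 8]
pop() removes 8 → [4, 9, 0, 5, 4]
pop() removes 4 → [4, 9, 0, 5]
pop(3) removes 5 → [4, 9, 0]
xs[-2] = xs[-1]+xs[-1] = 0+0 = 0 → [4, 0, 0]
append xs[-1]+xs[0] = 0+4 = 4 → [4, 0, 0, 4]
reverse → [4, 0, 0, 4]
sum = 8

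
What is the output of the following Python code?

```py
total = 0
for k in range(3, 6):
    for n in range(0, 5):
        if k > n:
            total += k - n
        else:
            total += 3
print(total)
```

k=3,n=0: 3>0, total = 0+3 = 3
k=3,n=1: 3>1, total = 3+2 = 5
k=3,n=2: 3>2, total = 5+1 = 6
k=3,n=3: not 3>3, total = 6+3 = 9
k=3,n=4: not 3>4, total = 9+3 = 12
k=4,n=0: 4>0, total = 12+4 = 16
k=4,n=1: 4>1, total = 16+3 = 19
k=4,n=2: 4>2, total = 19+2 = 21
k=4,n=3: 4>3, total = 21+1 = 22
k=4,n=4: not 4>4, total = 22+3 = 25
k=5,n=0: 5>0, total = 25+5 = 30
k=5,n=1: 5>1, total = 30+4 = 34
k=5,n=2: 5>2, total = 34+3 = 37
k=5,n=3: 5>3, total = 37+2 = 39
k=5,n=4: 5>4, total = 39+1 = 40

40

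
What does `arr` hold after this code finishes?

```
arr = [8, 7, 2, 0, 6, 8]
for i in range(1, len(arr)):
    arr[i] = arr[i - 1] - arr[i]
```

i=1: arr[1] = 8-7 = 1 → [8, 1, 2, 0, 6, 8]
i=2: arr[2] = 1-2 = -1 → [8, 1, -1, 0, 6, 8]
i=3: arr[3] = (-1)-0 = -1 → [8, 1, -1, -1, 6, 8]
i=4: arr[4] = (-1)-6 = -7 → [8, 1, -1, -1, -7, 8]
i=5: arr[5] = (-7)-8 = -15 → [8, 1, -1, -1, -7, -15]

[8, 1, -1, -1, -7, -15]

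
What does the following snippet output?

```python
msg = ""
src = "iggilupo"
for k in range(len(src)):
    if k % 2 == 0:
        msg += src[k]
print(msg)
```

k=0: add 'i' → 'i'
k=1: skip
k=2: add 'g' → 'ig'
k=3: skip
k=4: add 'l' → 'igl'
k=5: skip
k=6: add 'p' → 'iglp'
k=7: skip

iglp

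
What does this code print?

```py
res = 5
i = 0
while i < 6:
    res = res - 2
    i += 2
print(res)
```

i=0: res = 5-2 = 3
i=2: res = 3-2 = 1
i=4: res = 1-2 = -1

-1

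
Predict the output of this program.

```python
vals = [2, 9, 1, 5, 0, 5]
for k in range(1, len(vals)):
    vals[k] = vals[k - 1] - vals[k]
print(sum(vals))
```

k=1: vals[1] = 2-9 = -7 → [2, -7, 1, 5, 0, 5]
k=2: vals[2] = (-7)-1 = -8 → [2, -7, -8, 5, 0, 5]
k=3: vals[3] = (-8)-5 = -13 → [2, -7, -8, -13, 0, 5]
k=4: vals[4] = (-13)-0 = -13 → [2, -7, -8, -13, -13, 5]
k=5: vals[5] = (-13)-5 = -18 → [2, -7, -8, -13, -13, -18]
sum = -57

-57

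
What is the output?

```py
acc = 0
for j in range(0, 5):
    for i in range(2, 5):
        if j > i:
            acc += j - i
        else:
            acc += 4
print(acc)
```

j=0,i=2: not 0>2, acc = 0+4 = 4
j=0,i=3: not 0>3, acc = 4+4 = 8
j=0,i=4: not 0>4, acc = 8+4 = 12
j=1,i=2: not 1>2, acc = 12+4 = 16
j=1,i=3: not 1>3, acc = 16+4 = 20
j=1,i=4: not 1>4, acc = 20+4 = 24
j=2,i=2: not 2>2, acc = 24+4 = 28
j=2,i=3: not 2>3, acc = 28+4 = 32
j=2,i=4: not 2>4, acc = 32+4 = 36
j=3,i=2: 3>2, acc = 36+1 = 37
j=3,i=3: not 3>3, acc = 37+4 = 41
j=3,i=4: not 3>4, acc = 41+4 = 45
j=4,i=2: 4>2, acc = 45+2 = 47
j=4,i=3: 4>3, acc = 47+1 = 48
j=4,i=4: not 4>4, acc = 48+4 = 52

52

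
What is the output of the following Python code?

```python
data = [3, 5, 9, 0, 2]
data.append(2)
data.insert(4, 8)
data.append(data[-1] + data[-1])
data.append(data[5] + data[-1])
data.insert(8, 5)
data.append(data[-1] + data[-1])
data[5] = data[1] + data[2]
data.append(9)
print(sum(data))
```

append 2 → [3, 5, 9, 0, 2, 2]
insert 8 at 4 → [3, 5, 9, 0, 8, 2, 2]
append data[-1]+data[-1] = 2+2 = 4 → [3, 5, 9, 0, 8, 2, 2, 4]
append data[5]+data[-1] = 2+4 = 6 → [3, 5, 9, 0, 8, 2, 2, 4, 6]
insert 5 at 8 → [3, 5, 9, 0, 8, 2, 2, 4, 5, 6]
append data[-1]+data[-1] = 6+6 = 12 → [3, 5, 9, 0, 8, 2, 2, 4, 5, 6, 12]
data[5] = data[1]+data[2] = 5+9 = 14 → [3, 5, 9, 0, 8, 14, 2, 4, 5, 6, 12]
append 9 → [3, 5, 9, 0, 8, 14, 2, 4, 5, 6, 12, 9]
sum = 77

77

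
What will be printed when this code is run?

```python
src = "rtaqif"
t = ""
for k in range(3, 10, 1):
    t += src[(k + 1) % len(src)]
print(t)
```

k=3: add src[4]='i' → 'i'
k=4: add src[5]='f' → 'if'
k=5: add src[0]='r' → 'ifr'
k=6: add src[1]='t' → 'ifrt'
k=7: add src[2]='a' → 'ifrta'
k=8: add src[3]='q' → 'ifrtaq'
k=9: add src[4]='i' → 'ifrtaqi'

ifrtaqi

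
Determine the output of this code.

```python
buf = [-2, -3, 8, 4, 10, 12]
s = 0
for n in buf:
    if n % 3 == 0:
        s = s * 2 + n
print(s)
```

6

n=-2: not %3==0
n=-3: %3==0, s = 0*2+(-3) = -3
n=8: not %3==0
n=4: not %3==0
n=10: not %3==0
n=12: %3==0, s = (-3)*2+12 = 6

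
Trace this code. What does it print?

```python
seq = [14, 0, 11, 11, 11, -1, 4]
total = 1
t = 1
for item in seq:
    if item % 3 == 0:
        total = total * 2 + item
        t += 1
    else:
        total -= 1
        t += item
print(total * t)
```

item=14: not %3==0, total = 1-1 = 0; t=15
item=0: %3==0, total = 0*2+0 = 0; t=16
item=11: not %3==0, total = 0-1 = -1; t=27
item=11: not %3==0, total = (-1)-1 = -2; t=38
item=11: not %3==0, total = (-2)-1 = -3; t=49
item=-1: not %3==0, total = (-3)-1 = -4; t=48
item=4: not %3==0, total = (-4)-1 = -5; t=52
total*t = (-5)*52 = -260

-260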